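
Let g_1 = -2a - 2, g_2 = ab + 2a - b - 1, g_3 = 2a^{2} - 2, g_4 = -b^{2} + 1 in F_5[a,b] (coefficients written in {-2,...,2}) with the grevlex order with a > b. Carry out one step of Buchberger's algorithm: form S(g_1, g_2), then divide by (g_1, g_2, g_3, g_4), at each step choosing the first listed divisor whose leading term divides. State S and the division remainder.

lcm(LM(g_1), LM(g_2)) = ab.
S = (lcm/LT(g_1))·g_1 − (lcm/LT(g_2))·g_2 = -2a + 2b + 1.
Reduce S modulo (g_1, g_2, g_3, g_4) in that order:
  leading term a: subtract (1)·g_1 from -2a + 2b + 1 → 2b - 2
  leading term b: no divisor's leading term divides it; move 2b to the remainder.
  leading term 1: no divisor's leading term divides it; move -2 to the remainder.
The remainder 2b - 2 is nonzero, so it would be added as the next basis element.

S(g_1, g_2) = -2a + 2b + 1; remainder on division = 2b - 2.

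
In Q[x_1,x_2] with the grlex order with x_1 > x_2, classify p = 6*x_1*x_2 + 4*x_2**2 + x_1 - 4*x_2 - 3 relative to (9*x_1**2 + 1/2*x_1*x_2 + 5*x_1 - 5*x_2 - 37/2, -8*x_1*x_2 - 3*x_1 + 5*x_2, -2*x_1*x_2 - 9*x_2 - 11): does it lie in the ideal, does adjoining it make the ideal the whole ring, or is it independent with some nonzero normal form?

First compute the reduced Gröbner basis of I by Buchberger's algorithm.
f_1 = 9*x_1**2 + 1/2*x_1*x_2 + 5*x_1 - 5*x_2 - 37/2, LT = x_1**2.
f_2 = -8*x_1*x_2 - 3*x_1 + 5*x_2, LT = x_1*x_2.
f_3 = -2*x_1*x_2 - 9*x_2 - 11, LT = x_1*x_2.

S(f_1,f_2): lcm = x_1**2*x_2. S = 1/18*x_1*x_2**2 - 3/8*x_1**2 + 85/72*x_1*x_2 - 5/9*x_2**2 - 37/18*x_2.
  leading term x_1*x_2**2: subtract (-1/144*x_2)·f_2 from 1/18*x_1*x_2**2 - 3/8*x_1**2 + 85/72*x_1*x_2 - 5/9*x_2**2 - 37/18*x_2 → -3/8*x_1**2 + 167/144*x_1*x_2 - 25/48*x_2**2 - 37/18*x_2
  leading term x_1**2: subtract (-1/24)·f_1 from -3/8*x_1**2 + 167/144*x_1*x_2 - 25/48*x_2**2 - 37/18*x_2 → 85/72*x_1*x_2 - 25/48*x_2**2 + 5/24*x_1 - 163/72*x_2 - 37/48
  leading term x_1*x_2: subtract (-85/576)·f_2 from 85/72*x_1*x_2 - 25/48*x_2**2 + 5/24*x_1 - 163/72*x_2 - 37/48 → -25/48*x_2**2 - 15/64*x_1 - 293/192*x_2 - 37/48
  leading term x_2**2: no divisor's leading term divides it; move -25/48*x_2**2 to the remainder.
  leading term x_1: no divisor's leading term divides it; move -15/64*x_1 to the remainder.
  leading term x_2: no divisor's leading term divides it; move -293/192*x_2 to the remainder.
  leading term 1: no divisor's leading term divides it; move -37/48 to the remainder.
  remainder -25/48*x_2**2 - 15/64*x_1 - 293/192*x_2 - 37/48 ≠ 0; add h_4 = -25/48*x_2**2 - 15/64*x_1 - 293/192*x_2 - 37/48 to the basis.

S(f_1,f_3): lcm = x_1**2*x_2. S = 1/18*x_1*x_2**2 - 71/18*x_1*x_2 - 5/9*x_2**2 - 11/2*x_1 - 37/18*x_2.
  leading term x_1*x_2**2: subtract (-1/144*x_2)·f_2 from 1/18*x_1*x_2**2 - 71/18*x_1*x_2 - 5/9*x_2**2 - 11/2*x_1 - 37/18*x_2 → -571/144*x_1*x_2 - 25/48*x_2**2 - 11/2*x_1 - 37/18*x_2
  leading term x_1*x_2: subtract (571/1152)·f_2 from -571/144*x_1*x_2 - 25/48*x_2**2 - 11/2*x_1 - 37/18*x_2 → -25/48*x_2**2 - 1541/384*x_1 - 1741/384*x_2
  leading term x_2**2: subtract (1)·h_4 from -25/48*x_2**2 - 1541/384*x_1 - 1741/384*x_2 → -1451/384*x_1 - 385/128*x_2 + 37/48
  leading term x_1: no divisor's leading term divides it; move -1451/384*x_1 to the remainder.
  leading term x_2: no divisor's leading term divides it; move -385/128*x_2 to the remainder.
  leading term 1: no divisor's leading term divides it; move 37/48 to the remainder.
  remainder -1451/384*x_1 - 385/128*x_2 + 37/48 ≠ 0; add h_5 = -1451/384*x_1 - 385/128*x_2 + 37/48 to the basis.

S(f_2,f_3): lcm = x_1*x_2. S = 3/8*x_1 - 41/8*x_2 - 11/2.
  leading term x_1: subtract (-144/1451)·h_5 from 3/8*x_1 - 41/8*x_2 - 11/2 → -15739/2902*x_2 - 15739/2902
  leading term x_2: no divisor's leading term divides it; move -15739/2902*x_2 to the remainder.
  leading term 1: no divisor's leading term divides it; move -15739/2902 to the remainder.
  remainder -15739/2902*x_2 - 15739/2902 ≠ 0; add h_6 = -15739/2902*x_2 - 15739/2902 to the basis.

The other S-polynomials (S(f_1,h_4), S(f_2,h_4), S(f_3,h_4), S(f_1,h_5), S(f_2,h_5), S(f_3,h_5), S(h_4,h_5), S(f_1,h_6), S(f_2,h_6), S(f_3,h_6), S(h_4,h_6), S(h_5,h_6)) all reduce to 0 modulo the current basis, so we have a Gröbner basis.
Inter-reduce: drop elements whose leading term is divisible by another's, tail-reduce, and make monic.
Reduced Gröbner basis: {x_1 - 1, x_2 + 1}.
Label its elements g_1 = x_1 - 1, g_2 = x_2 + 1.

Reduce p = 6*x_1*x_2 + 4*x_2**2 + x_1 - 4*x_2 - 3 modulo G:
  leading term x_1*x_2: subtract (6*x_2)·g_1 from 6*x_1*x_2 + 4*x_2**2 + x_1 - 4*x_2 - 3 → 4*x_2**2 + x_1 + 2*x_2 - 3
  leading term x_2**2: subtract (4*x_2)·g_2 from 4*x_2**2 + x_1 + 2*x_2 - 3 → x_1 - 2*x_2 - 3
  leading term x_1: subtract (1)·g_1 from x_1 - 2*x_2 - 3 → -2*x_2 - 2
  leading term x_2: subtract (-2)·g_2 from -2*x_2 - 2 → 0
  normal form = 0.
Since the normal form is 0, p ∈ I.

6*x_1*x_2 + 4*x_2**2 + x_1 - 4*x_2 - 3 lies in I (it reduces to 0).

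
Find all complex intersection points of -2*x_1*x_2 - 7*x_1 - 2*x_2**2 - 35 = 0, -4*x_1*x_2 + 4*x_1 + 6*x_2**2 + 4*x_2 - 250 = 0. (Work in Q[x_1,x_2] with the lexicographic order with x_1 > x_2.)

Compute a lex Gröbner basis by Buchberger's algorithm.
f_1 = -2*x_1*x_2 - 7*x_1 - 2*x_2**2 - 35, LT = x_1*x_2.
f_2 = -4*x_1*x_2 + 4*x_1 + 6*x_2**2 + 4*x_2 - 250, LT = x_1*x_2.

S(f_1,f_2): lcm = x_1*x_2. S = 9/2*x_1 + 5/2*x_2**2 + x_2 - 45.
  leading term x_1: no divisor's leading term divides it; move 9/2*x_1 to the remainder.
  leading term x_2**2: no divisor's leading term divides it; move 5/2*x_2**2 to the remainder.
  leading term x_2: no divisor's leading term divides it; move x_2 to the remainder.
  leading term 1: no divisor's leading term divides it; move -45 to the remainder.
  remainder 9/2*x_1 + 5/2*x_2**2 + x_2 - 45 ≠ 0; add h_3 = 9/2*x_1 + 5/2*x_2**2 + x_2 - 45 to the basis.

S(f_1,h_3): lcm = x_1*x_2. S = 7/2*x_1 - 5/9*x_2**3 + 7/9*x_2**2 + 10*x_2 + 35/2.
  leading term x_1: subtract (7/9)·h_3 from 7/2*x_1 - 5/9*x_2**3 + 7/9*x_2**2 + 10*x_2 + 35/2 → -5/9*x_2**3 - 7/6*x_2**2 + 83/9*x_2 + 105/2
  leading term x_2**3: no divisor's leading term divides it; move -5/9*x_2**3 to the remainder.
  leading term x_2**2: no divisor's leading term divides it; move -7/6*x_2**2 to the remainder.
  leading term x_2: no divisor's leading term divides it; move 83/9*x_2 to the remainder.
  leading term 1: no divisor's leading term divides it; move 105/2 to the remainder.
  remainder -5/9*x_2**3 - 7/6*x_2**2 + 83/9*x_2 + 105/2 ≠ 0; add h_4 = -5/9*x_2**3 - 7/6*x_2**2 + 83/9*x_2 + 105/2 to the basis.

The other S-polynomials (S(f_2,h_3), S(f_1,h_4), S(f_2,h_4), S(h_3,h_4)) all reduce to 0 modulo the current basis, so we have a Gröbner basis.
Inter-reduce: drop elements whose leading term is divisible by another's, tail-reduce, and make monic.
Reduced Gröbner basis: {x_1 + 5/9*x_2**2 + 2/9*x_2 - 10, x_2**3 + 21/10*x_2**2 - 83/5*x_2 - 189/2}.

A lex Gröbner basis eliminates variables successively. Here x_2**3 + 21/10*x_2**2 - 83/5*x_2 - 189/2 depends only on x_2, with roots {5, -71/20 - sqrt(2519)*I/20, -71/20 + sqrt(2519)*I/20}; lifting each root through the earlier basis elements recovers the full solutions.
  x_2 = 5: the earlier basis element becomes x_1 + 5 = 0, giving x_1 = -5 — point (-5, 5).
  x_2 = -71/20 - sqrt(2519)*I/20: the earlier basis element becomes x_1 - 2623/360 + 67*sqrt(2519)*I/360 = 0, giving x_1 = 2623/360 - 67*sqrt(2519)*I/360 — point (2623/360 - 67*sqrt(2519)*I/360, -71/20 - sqrt(2519)*I/20).
  x_2 = -71/20 + sqrt(2519)*I/20: the earlier basis element becomes x_1 - 2623/360 - 67*sqrt(2519)*I/360 = 0, giving x_1 = 2623/360 + 67*sqrt(2519)*I/360 — point (2623/360 + 67*sqrt(2519)*I/360, -71/20 + sqrt(2519)*I/20).
This is the nonlinear analogue of row-reducing a linear system.

{(-5, 5), (2623/360 - 67*sqrt(2519)*I/360, -71/20 - sqrt(2519)*I/20), (2623/360 + 67*sqrt(2519)*I/360, -71/20 + sqrt(2519)*I/20)}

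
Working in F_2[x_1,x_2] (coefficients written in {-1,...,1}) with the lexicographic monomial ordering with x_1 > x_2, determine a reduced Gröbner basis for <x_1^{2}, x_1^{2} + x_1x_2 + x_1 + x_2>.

G = {x_1 + x_2, x_2^{2}}

f_1 = x_1^{2}, LT = x_1^{2}.
f_2 = x_1^{2} + x_1x_2 + x_1 + x_2, LT = x_1^{2}.

S(f_1,f_2): lcm = x_1^{2}. S = x_1x_2 + x_1 + x_2.
  reduce S modulo (f_1, f_2):
  remainder x_1x_2 + x_1 + x_2 ≠ 0; add g_3 = x_1x_2 + x_1 + x_2 to the basis.

S(f_1,g_3): lcm = x_1^{2}x_2. S = x_1^{2} + x_1x_2.
  reduce S modulo (f_1, f_2, g_3):
  remainder x_1 + x_2 ≠ 0; add g_4 = x_1 + x_2 to the basis.

S(g_3,g_4): lcm = x_1x_2. S = x_1 + x_2^{2} + x_2.
  reduce S modulo (f_1, f_2, g_3, g_4):
  remainder x_2^{2} ≠ 0; add g_5 = x_2^{2} to the basis.

The other S-polynomials (S(f_2,g_3), S(f_1,g_4), S(f_2,g_4), S(f_1,g_5), S(f_2,g_5), S(g_3,g_5), S(g_4,g_5)) all reduce to 0 modulo the current basis, so we have a Gröbner basis.
Inter-reduce: drop elements whose leading term is divisible by another's, tail-reduce, and make monic.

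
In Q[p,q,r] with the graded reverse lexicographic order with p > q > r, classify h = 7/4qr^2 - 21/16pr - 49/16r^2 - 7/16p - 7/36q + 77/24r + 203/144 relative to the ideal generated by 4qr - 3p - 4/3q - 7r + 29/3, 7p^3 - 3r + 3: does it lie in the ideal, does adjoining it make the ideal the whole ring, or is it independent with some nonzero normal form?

First compute the reduced Gröbner basis of I by Buchberger's algorithm.
f_1 = 4qr - 3p - 4/3q - 7r + 29/3, LT = qr.
f_2 = 7p^3 - 3r + 3, LT = p^3.

The S-polynomials (S(f_1,f_2)) all reduce to 0 modulo the current basis, so we have a Gröbner basis.
Inter-reduce: drop elements whose leading term is divisible by another's, tail-reduce, and make monic.
Reduced Gröbner basis: {p^3 - 3/7r + 3/7, qr - 3/4p - 1/3q - 7/4r + 29/12}.
Label its elements g_1 = p^3 - 3/7r + 3/7, g_2 = qr - 3/4p - 1/3q - 7/4r + 29/12.

Reduce h = 7/4qr^2 - 21/16pr - 49/16r^2 - 7/16p - 7/36q + 77/24r + 203/144 modulo G:
  leading term qr^2: subtract (7/4r)·g_2 from 7/4qr^2 - 21/16pr - 49/16r^2 - 7/16p - 7/36q + 77/24r + 203/144 → 7/12qr - 7/16p - 7/36q - 49/48r + 203/144
  leading term qr: subtract (7/12)·g_2 from 7/12qr - 7/16p - 7/36q - 49/48r + 203/144 → 0
  normal form = 0.
Since the normal form is 0, h ∈ I.

7/4qr^2 - 21/16pr - 49/16r^2 - 7/16p - 7/36q + 77/24r + 203/144 lies in I (it reduces to 0).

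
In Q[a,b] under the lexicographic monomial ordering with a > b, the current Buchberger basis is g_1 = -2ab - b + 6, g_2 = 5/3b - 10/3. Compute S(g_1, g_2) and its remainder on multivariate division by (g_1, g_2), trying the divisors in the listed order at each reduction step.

lcm(LM(g_1), LM(g_2)) = ab.
S = (lcm/LT(g_1))·g_1 − (lcm/LT(g_2))·g_2 = 2a + 1/2b - 3.
Reduce S modulo (g_1, g_2) in that order:
  leading term a: no divisor's leading term divides it; move 2a to the remainder.
  leading term b: subtract (3/10)·g_2 from 1/2b - 3 → -2
  leading term 1: no divisor's leading term divides it; move -2 to the remainder.
The remainder 2a - 2 is nonzero, so it would be added as the next basis element.
This is the inner loop of Buchberger's algorithm — each nonzero remainder becomes a new basis element.

S(g_1, g_2) = 2a + 1/2b - 3; remainder on division = 2a - 2.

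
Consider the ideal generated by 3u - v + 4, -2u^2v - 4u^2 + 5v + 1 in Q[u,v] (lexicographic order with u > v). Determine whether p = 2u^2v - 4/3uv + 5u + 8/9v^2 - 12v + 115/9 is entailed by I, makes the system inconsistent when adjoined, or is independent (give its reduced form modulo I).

First compute the reduced Gröbner basis of I by Buchberger's algorithm.
f_1 = 3u - v + 4, LT = u.
f_2 = -2u^2v - 4u^2 + 5v + 1, LT = u^2v.

S(f_1,f_2): lcm = u^2v. S = -2u^2 - 1/3uv^2 + 4/3uv + 5/2v + 1/2.
  leading term u^2: subtract (-2/3u)·f_1 from -2u^2 - 1/3uv^2 + 4/3uv + 5/2v + 1/2 → -1/3uv^2 + 2/3uv + 8/3u + 5/2v + 1/2
  leading term uv^2: subtract (-1/9v^2)·f_1 from -1/3uv^2 + 2/3uv + 8/3u + 5/2v + 1/2 → 2/3uv + 8/3u - 1/9v^3 + 4/9v^2 + 5/2v + 1/2
  leading term uv: subtract (2/9v)·f_1 from 2/3uv + 8/3u - 1/9v^3 + 4/9v^2 + 5/2v + 1/2 → 8/3u - 1/9v^3 + 2/3v^2 + 29/18v + 1/2
  leading term u: subtract (8/9)·f_1 from 8/3u - 1/9v^3 + 2/3v^2 + 29/18v + 1/2 → -1/9v^3 + 2/3v^2 + 5/2v - 55/18
  leading term v^3: no divisor's leading term divides it; move -1/9v^3 to the remainder.
  leading term v^2: no divisor's leading term divides it; move 2/3v^2 to the remainder.
  leading term v: no divisor's leading term divides it; move 5/2v to the remainder.
  leading term 1: no divisor's leading term divides it; move -55/18 to the remainder.
  remainder -1/9v^3 + 2/3v^2 + 5/2v - 55/18 ≠ 0; add h_3 = -1/9v^3 + 2/3v^2 + 5/2v - 55/18 to the basis.

The other S-polynomials (S(f_1,h_3), S(f_2,h_3)) all reduce to 0 modulo the current basis, so we have a Gröbner basis.
Inter-reduce: drop elements whose leading term is divisible by another's, tail-reduce, and make monic.
Reduced Gröbner basis: {u - 1/3v + 4/3, v^3 - 6v^2 - 45/2v + 55/2}.
Label its elements g_1 = u - 1/3v + 4/3, g_2 = v^3 - 6v^2 - 45/2v + 55/2.

Reduce p = 2u^2v - 4/3uv + 5u + 8/9v^2 - 12v + 115/9 modulo G:
  leading term u^2v: subtract (2uv)·g_1 from 2u^2v - 4/3uv + 5u + 8/9v^2 - 12v + 115/9 → 2/3uv^2 - 4uv + 5u + 8/9v^2 - 12v + 115/9
  leading term uv^2: subtract (2/3v^2)·g_1 from 2/3uv^2 - 4uv + 5u + 8/9v^2 - 12v + 115/9 → -4uv + 5u + 2/9v^3 - 12v + 115/9
  leading term uv: subtract (-4v)·g_1 from -4uv + 5u + 2/9v^3 - 12v + 115/9 → 5u + 2/9v^3 - 4/3v^2 - 20/3v + 115/9
  leading term u: subtract (5)·g_1 from 5u + 2/9v^3 - 4/3v^2 - 20/3v + 115/9 → 2/9v^3 - 4/3v^2 - 5v + 55/9
  leading term v^3: subtract (2/9)·g_2 from 2/9v^3 - 4/3v^2 - 5v + 55/9 → 0
  normal form = 0.
Since the normal form is 0, p ∈ I.

Ideal membership is decidable via reduction modulo a Gröbner basis.

2u^2v - 4/3uv + 5u + 8/9v^2 - 12v + 115/9 lies in I (it reduces to 0).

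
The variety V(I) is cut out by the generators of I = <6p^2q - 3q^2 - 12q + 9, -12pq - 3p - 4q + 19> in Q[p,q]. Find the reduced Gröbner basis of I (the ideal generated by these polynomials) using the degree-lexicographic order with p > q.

G = {q^3 + 145/36q^2 + 5/6p + 1/6q - 217/36, p^2 + 2q^2 - 20/3p + 68/9q - 35/9, pq + 1/4p + 1/3q - 19/12}

The reduced Gröbner basis is the canonical form of the ideal for this ordering.

f_1 = 6p^2q - 3q^2 - 12q + 9, LT = p^2q.
f_2 = -12pq - 3p - 4q + 19, LT = pq.

S(f_1,f_2): lcm = p^2q. S = -1/4p^2 - 1/3pq - 1/2q^2 + 19/12p - 2q + 3/2.
  leading term p^2: no divisor's leading term divides it; move -1/4p^2 to the remainder.
  leading term pq: subtract (1/36)·f_2 from -1/3pq - 1/2q^2 + 19/12p - 2q + 3/2 → -1/2q^2 + 5/3p - 17/9q + 35/36
  leading term q^2: no divisor's leading term divides it; move -1/2q^2 to the remainder.
  leading term p: no divisor's leading term divides it; move 5/3p to the remainder.
  leading term q: no divisor's leading term divides it; move -17/9q to the remainder.
  leading term 1: no divisor's leading term divides it; move 35/36 to the remainder.
  remainder -1/4p^2 - 1/2q^2 + 5/3p - 17/9q + 35/36 ≠ 0; add g_3 = -1/4p^2 - 1/2q^2 + 5/3p - 17/9q + 35/36 to the basis.

S(f_1,g_3): lcm = p^2q. S = -2q^3 + 20/3pq - 145/18q^2 + 17/9q + 3/2.
  leading term q^3: no divisor's leading term divides it; move -2q^3 to the remainder.
  leading term pq: subtract (-5/9)·f_2 from 20/3pq - 145/18q^2 + 17/9q + 3/2 → -145/18q^2 - 5/3p - 1/3q + 217/18
  leading term q^2: no divisor's leading term divides it; move -145/18q^2 to the remainder.
  leading term p: no divisor's leading term divides it; move -5/3p to the remainder.
  leading term q: no divisor's leading term divides it; move -1/3q to the remainder.
  leading term 1: no divisor's leading term divides it; move 217/18 to the remainder.
  remainder -2q^3 - 145/18q^2 - 5/3p - 1/3q + 217/18 ≠ 0; add g_4 = -2q^3 - 145/18q^2 - 5/3p - 1/3q + 217/18 to the basis.

S(f_2,g_3): lcm = p^2q. S = -2q^3 + 1/4p^2 + 7pq - 68/9q^2 - 19/12p + 35/9q.
  leading term q^3: subtract (1)·g_4 from -2q^3 + 1/4p^2 + 7pq - 68/9q^2 - 19/12p + 35/9q → 1/4p^2 + 7pq + 1/2q^2 + 1/12p + 38/9q - 217/18
  leading term p^2: subtract (-1)·g_3 from 1/4p^2 + 7pq + 1/2q^2 + 1/12p + 38/9q - 217/18 → 7pq + 7/4p + 7/3q - 133/12
  leading term pq: subtract (-7/12)·f_2 from 7pq + 7/4p + 7/3q - 133/12 → 0
  remainder 0.

S(f_1,g_4): lcm = p^2q^3. S = -145/36p^2q^2 - 1/2q^4 - 5/6p^3 - 1/6p^2q - 2q^3 + 217/36p^2 + 3/2q^2.
  leading term p^2q^2: subtract (-145/216q)·f_1 from -145/36p^2q^2 - 1/2q^4 - 5/6p^3 - 1/6p^2q - 2q^3 + 217/36p^2 + 3/2q^2 → -1/2q^4 - 5/6p^3 - 1/6p^2q - 289/72q^3 + 217/36p^2 - 59/9q^2 + 145/24q
  leading term q^4: subtract (1/4q)·g_4 from -1/2q^4 - 5/6p^3 - 1/6p^2q - 289/72q^3 + 217/36p^2 - 59/9q^2 + 145/24q → -5/6p^3 - 1/6p^2q - 2q^3 + 217/36p^2 + 5/12pq - 233/36q^2 + 109/36q
  leading term p^3: subtract (10/3p)·g_3 from -5/6p^3 - 1/6p^2q - 2q^3 + 217/36p^2 + 5/12pq - 233/36q^2 + 109/36q → -1/6p^2q + 5/3pq^2 - 2q^3 + 17/36p^2 + 725/108pq - 233/36q^2 - 175/54p + 109/36q
  leading term p^2q: subtract (-1/36)·f_1 from -1/6p^2q + 5/3pq^2 - 2q^3 + 17/36p^2 + 725/108pq - 233/36q^2 - 175/54p + 109/36q → 5/3pq^2 - 2q^3 + 17/36p^2 + 725/108pq - 59/9q^2 - 175/54p + 97/36q + 1/4
  leading term pq^2: subtract (-5/36q)·f_2 from 5/3pq^2 - 2q^3 + 17/36p^2 + 725/108pq - 59/9q^2 - 175/54p + 97/36q + 1/4 → -2q^3 + 17/36p^2 + 170/27pq - 64/9q^2 - 175/54p + 16/3q + 1/4
  leading term q^3: subtract (1)·g_4 from -2q^3 + 17/36p^2 + 170/27pq - 64/9q^2 - 175/54p + 16/3q + 1/4 → 17/36p^2 + 170/27pq + 17/18q^2 - 85/54p + 17/3q - 425/36
  leading term p^2: subtract (-17/9)·g_3 from 17/36p^2 + 170/27pq + 17/18q^2 - 85/54p + 17/3q - 425/36 → 170/27pq + 85/54p + 170/81q - 1615/162
  leading term pq: subtract (-85/162)·f_2 from 170/27pq + 85/54p + 170/81q - 1615/162 → 0
  remainder 0.

S(f_2,g_4): lcm = pq^3. S = -34/9pq^2 + 1/3q^3 - 5/6p^2 - 1/6pq - 19/12q^2 + 217/36p.
  leading term pq^2: subtract (17/54q)·f_2 from -34/9pq^2 + 1/3q^3 - 5/6p^2 - 1/6pq - 19/12q^2 + 217/36p → 1/3q^3 - 5/6p^2 + 7/9pq - 35/108q^2 + 217/36p - 323/54q
  leading term q^3: subtract (-1/6)·g_4 from 1/3q^3 - 5/6p^2 + 7/9pq - 35/108q^2 + 217/36p - 323/54q → -5/6p^2 + 7/9pq - 5/3q^2 + 23/4p - 163/27q + 217/108
  leading term p^2: subtract (10/3)·g_3 from -5/6p^2 + 7/9pq - 5/3q^2 + 23/4p - 163/27q + 217/108 → 7/9pq + 7/36p + 7/27q - 133/108
  leading term pq: subtract (-7/108)·f_2 from 7/9pq + 7/36p + 7/27q - 133/108 → 0
  remainder 0.

S(g_3,g_4): leading monomials are coprime, so the S-polynomial reduces to 0 (Buchberger's first criterion).
Every S-polynomial of the final basis reduces to 0, so we have a Gröbner basis.
Inter-reduce: drop elements whose leading term is divisible by another's, tail-reduce, and make monic.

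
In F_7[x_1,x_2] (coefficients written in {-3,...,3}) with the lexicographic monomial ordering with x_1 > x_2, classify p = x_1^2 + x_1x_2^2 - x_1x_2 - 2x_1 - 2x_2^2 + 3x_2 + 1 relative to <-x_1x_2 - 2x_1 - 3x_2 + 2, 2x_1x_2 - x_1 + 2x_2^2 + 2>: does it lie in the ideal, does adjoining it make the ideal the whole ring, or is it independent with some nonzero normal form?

x_1^2 + x_1x_2^2 - x_1x_2 - 2x_1 - 2x_2^2 + 3x_2 + 1 is independent of I; its normal form modulo I is -2x_2 - 3.

First compute the reduced Gröbner basis of I by Buchberger's algorithm.
f_1 = -x_1x_2 - 2x_1 - 3x_2 + 2, LT = x_1x_2.
f_2 = 2x_1x_2 - x_1 + 2x_2^2 + 2, LT = x_1x_2.

S(f_1,f_2): lcm = x_1x_2. S = -x_1 - x_2^2 + 3x_2 - 3.
  reduce S modulo (f_1, f_2):
  remainder -x_1 - x_2^2 + 3x_2 - 3 ≠ 0; add h_3 = -x_1 - x_2^2 + 3x_2 - 3 to the basis.

S(f_1,h_3): lcm = x_1x_2. S = 2x_1 - x_2^3 + 3x_2^2 - 2.
  reduce S modulo (f_1, f_2, h_3):
  remainder -x_2^3 + x_2^2 - x_2 - 1 ≠ 0; add h_4 = -x_2^3 + x_2^2 - x_2 - 1 to the basis.

The other S-polynomials (S(f_2,h_3), S(f_1,h_4), S(f_2,h_4), S(h_3,h_4)) all reduce to 0 modulo the current basis, so we have a Gröbner basis.
Inter-reduce: drop elements whose leading term is divisible by another's, tail-reduce, and make monic.
Reduced Gröbner basis: {x_1 + x_2^2 - 3x_2 + 3, x_2^3 - x_2^2 + x_2 + 1}.
Label its elements g_1 = x_1 + x_2^2 - 3x_2 + 3, g_2 = x_2^3 - x_2^2 + x_2 + 1.

Reduce p = x_1^2 + x_1x_2^2 - x_1x_2 - 2x_1 - 2x_2^2 + 3x_2 + 1 modulo G:
  leading term x_1^2: subtract (x_1)·g_1 from x_1^2 + x_1x_2^2 - x_1x_2 - 2x_1 - 2x_2^2 + 3x_2 + 1 → 2x_1x_2 + 2x_1 - 2x_2^2 + 3x_2 + 1
  leading term x_1x_2: subtract (2x_2)·g_1 from 2x_1x_2 + 2x_1 - 2x_2^2 + 3x_2 + 1 → 2x_1 - 2x_2^3 - 3x_2^2 - 3x_2 + 1
  leading term x_1: subtract (2)·g_1 from 2x_1 - 2x_2^3 - 3x_2^2 - 3x_2 + 1 → -2x_2^3 + 2x_2^2 + 3x_2 + 2
  leading term x_2^3: subtract (-2)·g_2 from -2x_2^3 + 2x_2^2 + 3x_2 + 2 → -2x_2 - 3
  leading term x_2: no divisor's leading term divides it; move -2x_2 to the remainder.
  leading term 1: no divisor's leading term divides it; move -3 to the remainder.
  normal form = -2x_2 - 3.
The normal form is nonzero, so p ∉ I. Since p minus its normal form lies in I, I + (p) = I + (r) where r = -2x_2 - 3; decide whether this ideal is the whole ring.
Run Buchberger on G together with r (pairs among the g_i already reduce to 0 since G is a Gröbner basis):
g_1 = x_1 + x_2^2 - 3x_2 + 3, LT = x_1.
g_2 = x_2^3 - x_2^2 + x_2 + 1, LT = x_2^3.
r = -2x_2 - 3, LT = x_2.

The S-polynomials (S(g_1,g_2), S(g_1,r), S(g_2,r)) all reduce to 0 modulo the current basis, so we have a Gröbner basis.
Inter-reduce: drop elements whose leading term is divisible by another's, tail-reduce, and make monic.
Reduced Gröbner basis: {x_1 + 1, x_2 - 2}.
The reduced Gröbner basis of I + (p) is {x_1 + 1, x_2 - 2} ≠ {1}, a proper ideal, so the enlarged system stays consistent: p is independent of I, with normal form -2x_2 - 3.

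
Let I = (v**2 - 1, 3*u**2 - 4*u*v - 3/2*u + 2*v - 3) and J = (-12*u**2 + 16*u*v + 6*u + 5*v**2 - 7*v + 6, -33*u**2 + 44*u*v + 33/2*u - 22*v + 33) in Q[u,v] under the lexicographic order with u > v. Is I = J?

No, the ideals differ.

Equality of ideals is decidable: compute both reduced Gröbner bases (unique for the ordering) and check whether they agree.
Buchberger on the first generating set:
f_1 = v**2 - 1, LT = v**2.
f_2 = 3*u**2 - 4*u*v - 3/2*u + 2*v - 3, LT = u**2.

The S-polynomials (S(f_1,f_2)) all reduce to 0 modulo the current basis, so we have a Gröbner basis.
Inter-reduce: drop elements whose leading term is divisible by another's, tail-reduce, and make monic.
Reduced Gröbner basis: {u**2 - 4/3*u*v - 1/2*u + 2/3*v - 1, v**2 - 1}.

Buchberger on the second generating set:
h_1 = -12*u**2 + 16*u*v + 6*u + 5*v**2 - 7*v + 6, LT = u**2.
h_2 = -33*u**2 + 44*u*v + 33/2*u - 22*v + 33, LT = u**2.

S(h_1,h_2): lcm = u**2. S = -5/12*v**2 - 1/12*v + 1/2.
  reduce S modulo (h_1, h_2):
  remainder -5/12*v**2 - 1/12*v + 1/2 ≠ 0; add k_3 = -5/12*v**2 - 1/12*v + 1/2 to the basis.

The other S-polynomials (S(h_1,k_3), S(h_2,k_3)) all reduce to 0 modulo the current basis, so we have a Gröbner basis.
Inter-reduce: drop elements whose leading term is divisible by another's, tail-reduce, and make monic.
Reduced Gröbner basis: {u**2 - 4/3*u*v - 1/2*u + 2/3*v - 1, v**2 + 1/5*v - 6/5}.

The bases are distinct; the ideals are different.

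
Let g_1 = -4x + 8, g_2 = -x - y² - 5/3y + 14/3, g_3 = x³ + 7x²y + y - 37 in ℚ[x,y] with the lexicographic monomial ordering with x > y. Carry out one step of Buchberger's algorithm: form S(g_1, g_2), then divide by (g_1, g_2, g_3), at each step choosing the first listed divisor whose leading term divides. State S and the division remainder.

lcm(LM(g_1), LM(g_2)) = x.
S = (lcm/LT(g_1))·g_1 − (lcm/LT(g_2))·g_2 = -y² - 5/3y + 8/3.
Reduce S modulo (g_1, g_2, g_3) in that order:
  leading term y²: no divisor's leading term divides it; move -y² to the remainder.
  leading term y: no divisor's leading term divides it; move -5/3y to the remainder.
  leading term 1: no divisor's leading term divides it; move 8/3 to the remainder.
The remainder -y² - 5/3y + 8/3 is nonzero, so it would be added as the next basis element.

S(g_1, g_2) = -y² - 5/3y + 8/3; remainder on division = -y² - 5/3y + 8/3.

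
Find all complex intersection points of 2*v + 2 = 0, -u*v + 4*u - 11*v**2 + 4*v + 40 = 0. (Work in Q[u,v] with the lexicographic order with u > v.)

Compute a lex Gröbner basis by Buchberger's algorithm.
f_1 = 2*v + 2, LT = v.
f_2 = -u*v + 4*u - 11*v**2 + 4*v + 40, LT = u*v.

S(f_1,f_2): lcm = u*v. S = 5*u - 11*v**2 + 4*v + 40.
  leading term u: no divisor's leading term divides it; move 5*u to the remainder.
  leading term v**2: subtract (-11/2*v)·f_1 from -11*v**2 + 4*v + 40 → 15*v + 40
  leading term v: subtract (15/2)·f_1 from 15*v + 40 → 25
  leading term 1: no divisor's leading term divides it; move 25 to the remainder.
  remainder 5*u + 25 ≠ 0; add h_3 = 5*u + 25 to the basis.

The other S-polynomials (S(f_1,h_3), S(f_2,h_3)) all reduce to 0 modulo the current basis, so we have a Gröbner basis.
Inter-reduce: drop elements whose leading term is divisible by another's, tail-reduce, and make monic.
Reduced Gröbner basis: {u + 5, v + 1}.

A lex Gröbner basis eliminates variables successively. Here v + 1 depends only on v, with roots {-1}; lifting each root through the earlier basis elements recovers the full solutions.
  v = -1: the earlier basis element becomes u + 5 = 0, giving u = -5 — point (-5, -1).
Substituting each solution back into the original system confirms all equations vanish.

{(-5, -1)}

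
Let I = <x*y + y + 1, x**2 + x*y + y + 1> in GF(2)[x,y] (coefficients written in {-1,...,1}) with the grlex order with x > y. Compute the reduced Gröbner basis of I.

This is the nonlinear analogue of row-reducing a linear system.

f_1 = x*y + y + 1, LT = x*y.
f_2 = x**2 + x*y + y + 1, LT = x**2.

S(f_1,f_2): lcm = x**2*y. S = x*y**2 + x*y + y**2 + x + y.
  leading term x*y**2: subtract (y)·f_1 from x*y**2 + x*y + y**2 + x + y → x*y + x
  leading term x*y: subtract (1)·f_1 from x*y + x → x + y + 1
  leading term x: no divisor's leading term divides it; move x to the remainder.
  leading term y: no divisor's leading term divides it; move y to the remainder.
  leading term 1: no divisor's leading term divides it; move 1 to the remainder.
  remainder x + y + 1 ≠ 0; add g_3 = x + y + 1 to the basis.

S(f_1,g_3): lcm = x*y. S = y**2 + 1.
  leading term y**2: no divisor's leading term divides it; move y**2 to the remainder.
  leading term 1: no divisor's leading term divides it; move 1 to the remainder.
  remainder y**2 + 1 ≠ 0; add g_4 = y**2 + 1 to the basis.

S(f_2,g_3): lcm = x**2. S = x + y + 1.
  leading term x: subtract (1)·g_3 from x + y + 1 → 0
  remainder 0.

S(f_1,g_4): lcm = x*y**2. S = y**2 + x + y.
  leading term y**2: subtract (1)·g_4 from y**2 + x + y → x + y + 1
  leading term x: subtract (1)·g_3 from x + y + 1 → 0
  remainder 0.

S(f_2,g_4): leading monomials are coprime, so the S-polynomial reduces to 0 (Buchberger's first criterion).
S(g_3,g_4): leading monomials are coprime, so the S-polynomial reduces to 0 (Buchberger's first criterion).
Every S-polynomial of the final basis reduces to 0, so we have a Gröbner basis.
Inter-reduce: drop elements whose leading term is divisible by another's, tail-reduce, and make monic.

G = {y**2 + 1, x + y + 1}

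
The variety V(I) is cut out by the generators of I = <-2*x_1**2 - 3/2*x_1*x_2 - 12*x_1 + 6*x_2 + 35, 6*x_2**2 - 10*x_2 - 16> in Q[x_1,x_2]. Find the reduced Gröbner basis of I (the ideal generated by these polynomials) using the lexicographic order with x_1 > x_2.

The reduced Gröbner basis is the canonical form of the ideal for this ordering.

f_1 = -2*x_1**2 - 3/2*x_1*x_2 - 12*x_1 + 6*x_2 + 35, LT = x_1**2.
f_2 = 6*x_2**2 - 10*x_2 - 16, LT = x_2**2.

The S-polynomials (S(f_1,f_2)) all reduce to 0 modulo the current basis, so we have a Gröbner basis.

G = {x_1**2 + 3/4*x_1*x_2 + 6*x_1 - 3*x_2 - 35/2, x_2**2 - 5/3*x_2 - 8/3}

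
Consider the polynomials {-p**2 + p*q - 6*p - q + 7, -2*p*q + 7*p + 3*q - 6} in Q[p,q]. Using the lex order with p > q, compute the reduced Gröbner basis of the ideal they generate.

f_1 = -p**2 + p*q - 6*p - q + 7, LT = p**2.
f_2 = -2*p*q + 7*p + 3*q - 6, LT = p*q.

S(f_1,f_2): lcm = p**2*q. S = 7/2*p**2 - p*q**2 + 15/2*p*q - 3*p + q**2 - 7*q.
  reduce S modulo (f_1, f_2):
  remainder 9/4*p - 1/2*q**2 + 15/4*q + 2 ≠ 0; add g_3 = 9/4*p - 1/2*q**2 + 15/4*q + 2 to the basis.

S(f_2,g_3): lcm = p*q. S = -7/2*p + 2/9*q**3 - 5/3*q**2 - 43/18*q + 3.
  reduce S modulo (f_1, f_2, g_3):
  remainder 2/9*q**3 - 22/9*q**2 + 31/9*q + 55/9 ≠ 0; add g_4 = 2/9*q**3 - 22/9*q**2 + 31/9*q + 55/9 to the basis.

The other S-polynomials (S(f_1,g_3), S(f_1,g_4), S(f_2,g_4), S(g_3,g_4)) all reduce to 0 modulo the current basis, so we have a Gröbner basis.
Inter-reduce: drop elements whose leading term is divisible by another's, tail-reduce, and make monic.

G = {p - 2/9*q**2 + 5/3*q + 8/9, q**3 - 11*q**2 + 31/2*q + 55/2}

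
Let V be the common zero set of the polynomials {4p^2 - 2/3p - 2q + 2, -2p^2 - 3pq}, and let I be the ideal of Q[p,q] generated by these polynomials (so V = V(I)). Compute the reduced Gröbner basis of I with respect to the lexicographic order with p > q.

This is the nonlinear analogue of row-reducing a linear system.

f_1 = 4p^2 - 2/3p - 2q + 2, LT = p^2.
f_2 = -2p^2 - 3pq, LT = p^2.

S(f_1,f_2): lcm = p^2. S = -3/2pq - 1/6p - 1/2q + 1/2.
  leading term pq: no divisor's leading term divides it; move -3/2pq to the remainder.
  leading term p: no divisor's leading term divides it; move -1/6p to the remainder.
  leading term q: no divisor's leading term divides it; move -1/2q to the remainder.
  leading term 1: no divisor's leading term divides it; move 1/2 to the remainder.
  remainder -3/2pq - 1/6p - 1/2q + 1/2 ≠ 0; add g_3 = -3/2pq - 1/6p - 1/2q + 1/2 to the basis.

S(f_1,g_3): lcm = p^2q. S = -1/9p^2 - 1/2pq + 1/3p - 1/2q^2 + 1/2q.
  leading term p^2: subtract (-1/36)·f_1 from -1/9p^2 - 1/2pq + 1/3p - 1/2q^2 + 1/2q → -1/2pq + 17/54p - 1/2q^2 + 4/9q + 1/18
  leading term pq: subtract (1/3)·g_3 from -1/2pq + 17/54p - 1/2q^2 + 4/9q + 1/18 → 10/27p - 1/2q^2 + 11/18q - 1/9
  leading term p: no divisor's leading term divides it; move 10/27p to the remainder.
  leading term q^2: no divisor's leading term divides it; move -1/2q^2 to the remainder.
  leading term q: no divisor's leading term divides it; move 11/18q to the remainder.
  leading term 1: no divisor's leading term divides it; move -1/9 to the remainder.
  remainder 10/27p - 1/2q^2 + 11/18q - 1/9 ≠ 0; add g_4 = 10/27p - 1/2q^2 + 11/18q - 1/9 to the basis.

S(g_3,g_4): lcm = pq. S = 1/9p + 27/20q^3 - 33/20q^2 + 19/30q - 1/3.
  leading term p: subtract (3/10)·g_4 from 1/9p + 27/20q^3 - 33/20q^2 + 19/30q - 1/3 → 27/20q^3 - 3/2q^2 + 9/20q - 3/10
  leading term q^3: no divisor's leading term divides it; move 27/20q^3 to the remainder.
  leading term q^2: no divisor's leading term divides it; move -3/2q^2 to the remainder.
  leading term q: no divisor's leading term divides it; move 9/20q to the remainder.
  leading term 1: no divisor's leading term divides it; move -3/10 to the remainder.
  remainder 27/20q^3 - 3/2q^2 + 9/20q - 3/10 ≠ 0; add g_5 = 27/20q^3 - 3/2q^2 + 9/20q - 3/10 to the basis.

The other S-polynomials (S(f_2,g_3), S(f_1,g_4), S(f_2,g_4), S(f_1,g_5), S(f_2,g_5), S(g_3,g_5), S(g_4,g_5)) all reduce to 0 modulo the current basis, so we have a Gröbner basis.
Inter-reduce: drop elements whose leading term is divisible by another's, tail-reduce, and make monic.

G = {p - 27/20q^2 + 33/20q - 3/10, q^3 - 10/9q^2 + 1/3q - 2/9}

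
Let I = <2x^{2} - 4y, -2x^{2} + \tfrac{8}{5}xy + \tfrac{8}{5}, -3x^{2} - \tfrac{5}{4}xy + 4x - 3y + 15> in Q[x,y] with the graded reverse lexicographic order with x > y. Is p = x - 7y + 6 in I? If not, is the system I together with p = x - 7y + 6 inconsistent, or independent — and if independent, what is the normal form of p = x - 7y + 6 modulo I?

Adjoining x - 7y + 6 makes the ideal the whole ring: the system is inconsistent.

First compute the reduced Gröbner basis of I by Buchberger's algorithm.
f_1 = 2x^{2} - 4y, LT = x^{2}.
f_2 = -2x^{2} + \tfrac{8}{5}xy + \tfrac{8}{5}, LT = x^{2}.
f_3 = -3x^{2} - \tfrac{5}{4}xy + 4x - 3y + 15, LT = x^{2}.

S(f_1,f_2): lcm = x^{2}. S = \tfrac{4}{5}xy - 2y + \tfrac{4}{5}.
  leading term xy: no divisor's leading term divides it; move \tfrac{4}{5}xy to the remainder.
  leading term y: no divisor's leading term divides it; move -2y to the remainder.
  leading term 1: no divisor's leading term divides it; move \tfrac{4}{5} to the remainder.
  remainder \tfrac{4}{5}xy - 2y + \tfrac{4}{5} ≠ 0; add h_4 = \tfrac{4}{5}xy - 2y + \tfrac{4}{5} to the basis.

S(f_1,f_3): lcm = x^{2}. S = -\tfrac{5}{12}xy + \tfrac{4}{3}x - 3y + 5.
  leading term xy: subtract (-\tfrac{25}{48})·h_4 from -\tfrac{5}{12}xy + \tfrac{4}{3}x - 3y + 5 → \tfrac{4}{3}x - \tfrac{97}{24}y + \tfrac{65}{12}
  leading term x: no divisor's leading term divides it; move \tfrac{4}{3}x to the remainder.
  leading term y: no divisor's leading term divides it; move -\tfrac{97}{24}y to the remainder.
  leading term 1: no divisor's leading term divides it; move \tfrac{65}{12} to the remainder.
  remainder \tfrac{4}{3}x - \tfrac{97}{24}y + \tfrac{65}{12} ≠ 0; add h_5 = \tfrac{4}{3}x - \tfrac{97}{24}y + \tfrac{65}{12} to the basis.

S(f_1,h_4): lcm = x^{2}y. S = \tfrac{5}{2}xy - 2y^{2} - x.
  leading term xy: subtract (\tfrac{25}{8})·h_4 from \tfrac{5}{2}xy - 2y^{2} - x → -2y^{2} - x + \tfrac{25}{4}y - \tfrac{5}{2}
  leading term y^{2}: no divisor's leading term divides it; move -2y^{2} to the remainder.
  leading term x: subtract (-\tfrac{3}{4})·h_5 from -x + \tfrac{25}{4}y - \tfrac{5}{2} → \tfrac{103}{32}y + \tfrac{25}{16}
  leading term y: no divisor's leading term divides it; move \tfrac{103}{32}y to the remainder.
  leading term 1: no divisor's leading term divides it; move \tfrac{25}{16} to the remainder.
  remainder -2y^{2} + \tfrac{103}{32}y + \tfrac{25}{16} ≠ 0; add h_6 = -2y^{2} + \tfrac{103}{32}y + \tfrac{25}{16} to the basis.

S(f_3,h_4): lcm = x^{2}y. S = \tfrac{5}{12}xy^{2} + \tfrac{7}{6}xy + y^{2} - x - 5y.
  leading term xy^{2}: subtract (\tfrac{25}{48}y)·h_4 from \tfrac{5}{12}xy^{2} + \tfrac{7}{6}xy + y^{2} - x - 5y → \tfrac{7}{6}xy + \tfrac{49}{24}y^{2} - x - \tfrac{65}{12}y
  leading term xy: subtract (\tfrac{35}{24})·h_4 from \tfrac{7}{6}xy + \tfrac{49}{24}y^{2} - x - \tfrac{65}{12}y → \tfrac{49}{24}y^{2} - x - \tfrac{5}{2}y - \tfrac{7}{6}
  leading term y^{2}: subtract (-\tfrac{49}{48})·h_6 from \tfrac{49}{24}y^{2} - x - \tfrac{5}{2}y - \tfrac{7}{6} → -x + \tfrac{1207}{1536}y + \tfrac{329}{768}
  leading term x: subtract (-\tfrac{3}{4})·h_5 from -x + \tfrac{1207}{1536}y + \tfrac{329}{768} → -\tfrac{3449}{1536}y + \tfrac{3449}{768}
  leading term y: no divisor's leading term divides it; move -\tfrac{3449}{1536}y to the remainder.
  leading term 1: no divisor's leading term divides it; move \tfrac{3449}{768} to the remainder.
  remainder -\tfrac{3449}{1536}y + \tfrac{3449}{768} ≠ 0; add h_7 = -\tfrac{3449}{1536}y + \tfrac{3449}{768} to the basis.

The other S-polynomials (S(f_2,f_3), S(f_2,h_4), S(f_1,h_5), S(f_2,h_5), S(f_3,h_5), S(h_4,h_5), S(f_1,h_6), S(f_2,h_6), S(f_3,h_6), S(h_4,h_6), S(h_5,h_6), S(f_1,h_7), S(f_2,h_7), S(f_3,h_7), S(h_4,h_7), S(h_5,h_7), S(h_6,h_7)) all reduce to 0 modulo the current basis, so we have a Gröbner basis.
Inter-reduce: drop elements whose leading term is divisible by another's, tail-reduce, and make monic.
Reduced Gröbner basis: {x - 2, y - 2}.
Label its elements g_1 = x - 2, g_2 = y - 2.

Reduce p = x - 7y + 6 modulo G:
  leading term x: subtract (1)·g_1 from x - 7y + 6 → -7y + 8
  leading term y: subtract (-7)·g_2 from -7y + 8 → -6
  leading term 1: no divisor's leading term divides it; move -6 to the remainder.
  normal form = -6.
The normal form is nonzero, so p ∉ I. Since p minus its normal form lies in I, I + (p) = I + (r) where r = -6; decide whether this ideal is the whole ring.
Here r = -6 is a nonzero constant, hence a unit: 1 ∈ I + (p), the Gröbner basis of I + (p) is {1}, and the enlarged system has no common solution — adjoining p is inconsistent.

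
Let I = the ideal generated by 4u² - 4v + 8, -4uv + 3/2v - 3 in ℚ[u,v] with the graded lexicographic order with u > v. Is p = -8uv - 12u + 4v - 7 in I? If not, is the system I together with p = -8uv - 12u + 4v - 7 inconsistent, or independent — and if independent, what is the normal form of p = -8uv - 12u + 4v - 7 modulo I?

Adjoining -8uv - 12u + 4v - 7 makes the ideal the whole ring: the system is inconsistent.

First compute the reduced Gröbner basis of I by Buchberger's algorithm.
f_1 = 4u² - 4v + 8, LT = u².
f_2 = -4uv + 3/2v - 3, LT = uv.

S(f_1,f_2): lcm = u²v. S = ⅜uv - v² - ¾u + 2v.
  reduce S modulo (f_1, f_2):
  remainder -v² - ¾u + 137/64v - 9/32 ≠ 0; add h_3 = -v² - ¾u + 137/64v - 9/32 to the basis.

The other S-polynomials (S(f_1,h_3), S(f_2,h_3)) all reduce to 0 modulo the current basis, so we have a Gröbner basis.
Inter-reduce: drop elements whose leading term is divisible by another's, tail-reduce, and make monic.
Reduced Gröbner basis: {u² - v + 2, uv - ⅜v + ¾, v² + ¾u - 137/64v + 9/32}.
Label its elements g_1 = u² - v + 2, g_2 = uv - ⅜v + ¾, g_3 = v² + ¾u - 137/64v + 9/32.

Reduce p = -8uv - 12u + 4v - 7 modulo G:
  leading term uv: subtract (-8)·g_2 from -8uv - 12u + 4v - 7 → -12u + v - 1
  leading term u: no divisor's leading term divides it; move -12u to the remainder.
  leading term v: no divisor's leading term divides it; move v to the remainder.
  leading term 1: no divisor's leading term divides it; move -1 to the remainder.
  normal form = -12u + v - 1.
The normal form is nonzero, so p ∉ I. Since p minus its normal form lies in I, I + (p) = I + (r) where r = -12u + v - 1; decide whether this ideal is the whole ring.
Run Buchberger on G together with r (pairs among the g_i already reduce to 0 since G is a Gröbner basis):
g_1 = u² - v + 2, LT = u².
g_2 = uv - ⅜v + ¾, LT = uv.
g_3 = v² + ¾u - 137/64v + 9/32, LT = v².
r = -12u + v - 1, LT = u.

S(g_1,r): lcm = u². S = 1/12uv - 1/12u - v + 2.
  reduce S modulo (g_1, g_2, g_3, r):
  remainder -281/288v + 35/18 ≠ 0; add m_5 = -281/288v + 35/18 to the basis.

S(g_2,r): lcm = uv. S = 1/12v² - 11/24v + ¾.
  reduce S modulo (g_1, g_2, g_3, r, m_5):
  remainder 17641/107904 ≠ 0; add m_6 = 17641/107904 to the basis.

The other S-polynomials (S(g_1,g_2), S(g_1,g_3), S(g_2,g_3), S(g_3,r), S(g_1,m_5), S(g_2,m_5), S(g_3,m_5), S(r,m_5), S(g_1,m_6), S(g_2,m_6), S(g_3,m_6), S(r,m_6), S(m_5,m_6)) all reduce to 0 modulo the current basis, so we have a Gröbner basis.
Inter-reduce: drop elements whose leading term is divisible by another's, tail-reduce, and make monic.
Reduced Gröbner basis: {1}.
The reduced Gröbner basis of I + (p) is {1}: the ideal is the whole ring, so the enlarged system has no common solution — adjoining p is inconsistent.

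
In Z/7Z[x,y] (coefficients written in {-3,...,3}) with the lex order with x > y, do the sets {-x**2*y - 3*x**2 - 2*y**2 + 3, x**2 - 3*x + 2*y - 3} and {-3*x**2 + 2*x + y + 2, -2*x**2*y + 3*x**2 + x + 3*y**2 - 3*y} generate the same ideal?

Two ideals are equal iff their reduced Gröbner bases coincide (the reduced basis is unique for a fixed ordering).
Buchberger on the first generating set:
f_1 = -x**2*y - 3*x**2 - 2*y**2 + 3, LT = x**2*y.
f_2 = x**2 - 3*x + 2*y - 3, LT = x**2.

S(f_1,f_2): lcm = x**2*y. S = 3*x**2 + 3*x*y + 3*y - 3.
  leading term x**2: subtract (3)·f_2 from 3*x**2 + 3*x*y + 3*y - 3 → 3*x*y + 2*x - 3*y - 1
  leading term x*y: no divisor's leading term divides it; move 3*x*y to the remainder.
  leading term x: no divisor's leading term divides it; move 2*x to the remainder.
  leading term y: no divisor's leading term divides it; move -3*y to the remainder.
  leading term 1: no divisor's leading term divides it; move -1 to the remainder.
  remainder 3*x*y + 2*x - 3*y - 1 ≠ 0; add g_3 = 3*x*y + 2*x - 3*y - 1 to the basis.

S(f_1,g_3): lcm = x**2*y. S = x*y - 2*x + 2*y**2 - 3.
  leading term x*y: subtract (-2)·g_3 from x*y - 2*x + 2*y**2 - 3 → 2*x + 2*y**2 + y + 2
  leading term x: no divisor's leading term divides it; move 2*x to the remainder.
  leading term y**2: no divisor's leading term divides it; move 2*y**2 to the remainder.
  leading term y: no divisor's leading term divides it; move y to the remainder.
  leading term 1: no divisor's leading term divides it; move 2 to the remainder.
  remainder 2*x + 2*y**2 + y + 2 ≠ 0; add g_4 = 2*x + 2*y**2 + y + 2 to the basis.

S(f_1,g_4): lcm = x**2*y. S = 3*x**2 - x*y**3 + 3*x*y**2 - x*y + 2*y**2 - 3.
  leading term x**2: subtract (3)·f_2 from 3*x**2 - x*y**3 + 3*x*y**2 - x*y + 2*y**2 - 3 → -x*y**3 + 3*x*y**2 - x*y + 2*x + 2*y**2 + y - 1
  leading term x*y**3: subtract (2*y**2)·g_3 from -x*y**3 + 3*x*y**2 - x*y + 2*x + 2*y**2 + y - 1 → -x*y**2 - x*y + 2*x - y**3 - 3*y**2 + y - 1
  leading term x*y**2: subtract (2*y)·g_3 from -x*y**2 - x*y + 2*x - y**3 - 3*y**2 + y - 1 → 2*x*y + 2*x - y**3 + 3*y**2 + 3*y - 1
  leading term x*y: subtract (3)·g_3 from 2*x*y + 2*x - y**3 + 3*y**2 + 3*y - 1 → 3*x - y**3 + 3*y**2 - 2*y + 2
  leading term x: subtract (-2)·g_4 from 3*x - y**3 + 3*y**2 - 2*y + 2 → -y**3 - 1
  leading term y**3: no divisor's leading term divides it; move -y**3 to the remainder.
  leading term 1: no divisor's leading term divides it; move -1 to the remainder.
  remainder -y**3 - 1 ≠ 0; add g_5 = -y**3 - 1 to the basis.

The other S-polynomials (S(f_2,g_3), S(f_2,g_4), S(g_3,g_4), S(f_1,g_5), S(f_2,g_5), S(g_3,g_5), S(g_4,g_5)) all reduce to 0 modulo the current basis, so we have a Gröbner basis.
Inter-reduce: drop elements whose leading term is divisible by another's, tail-reduce, and make monic.
Reduced Gröbner basis: {x + y**2 - 3*y + 1, y**3 + 1}.

Buchberger on the second generating set:
h_1 = -3*x**2 + 2*x + y + 2, LT = x**2.
h_2 = -2*x**2*y + 3*x**2 + x + 3*y**2 - 3*y, LT = x**2*y.

S(h_1,h_2): lcm = x**2*y. S = -2*x**2 - 3*x*y - 3*x - y.
  leading term x**2: subtract (3)·h_1 from -2*x**2 - 3*x*y - 3*x - y → -3*x*y - 2*x + 3*y + 1
  leading term x*y: no divisor's leading term divides it; move -3*x*y to the remainder.
  leading term x: no divisor's leading term divides it; move -2*x to the remainder.
  leading term y: no divisor's leading term divides it; move 3*y to the remainder.
  leading term 1: no divisor's leading term divides it; move 1 to the remainder.
  remainder -3*x*y - 2*x + 3*y + 1 ≠ 0; add k_3 = -3*x*y - 2*x + 3*y + 1 to the basis.

S(h_1,k_3): lcm = x**2*y. S = -3*x**2 - 2*x*y - 2*x + 2*y**2 - 3*y.
  leading term x**2: subtract (1)·h_1 from -3*x**2 - 2*x*y - 2*x + 2*y**2 - 3*y → -2*x*y + 3*x + 2*y**2 + 3*y - 2
  leading term x*y: subtract (3)·k_3 from -2*x*y + 3*x + 2*y**2 + 3*y - 2 → 2*x + 2*y**2 + y + 2
  leading term x: no divisor's leading term divides it; move 2*x to the remainder.
  leading term y**2: no divisor's leading term divides it; move 2*y**2 to the remainder.
  leading term y: no divisor's leading term divides it; move y to the remainder.
  leading term 1: no divisor's leading term divides it; move 2 to the remainder.
  remainder 2*x + 2*y**2 + y + 2 ≠ 0; add k_4 = 2*x + 2*y**2 + y + 2 to the basis.

S(h_2,k_4): lcm = x**2*y. S = 2*x**2 - x*y**3 + 3*x*y**2 - x*y + 3*x + 2*y**2 - 2*y.
  leading term x**2: subtract (-3)·h_1 from 2*x**2 - x*y**3 + 3*x*y**2 - x*y + 3*x + 2*y**2 - 2*y → -x*y**3 + 3*x*y**2 - x*y + 2*x + 2*y**2 + y - 1
  leading term x*y**3: subtract (-2*y**2)·k_3 from -x*y**3 + 3*x*y**2 - x*y + 2*x + 2*y**2 + y - 1 → -x*y**2 - x*y + 2*x - y**3 - 3*y**2 + y - 1
  leading term x*y**2: subtract (-2*y)·k_3 from -x*y**2 - x*y + 2*x - y**3 - 3*y**2 + y - 1 → 2*x*y + 2*x - y**3 + 3*y**2 + 3*y - 1
  leading term x*y: subtract (-3)·k_3 from 2*x*y + 2*x - y**3 + 3*y**2 + 3*y - 1 → 3*x - y**3 + 3*y**2 - 2*y + 2
  leading term x: subtract (-2)·k_4 from 3*x - y**3 + 3*y**2 - 2*y + 2 → -y**3 - 1
  leading term y**3: no divisor's leading term divides it; move -y**3 to the remainder.
  leading term 1: no divisor's leading term divides it; move -1 to the remainder.
  remainder -y**3 - 1 ≠ 0; add k_5 = -y**3 - 1 to the basis.

The other S-polynomials (S(h_2,k_3), S(h_1,k_4), S(k_3,k_4), S(h_1,k_5), S(h_2,k_5), S(k_3,k_5), S(k_4,k_5)) all reduce to 0 modulo the current basis, so we have a Gröbner basis.
Inter-reduce: drop elements whose leading term is divisible by another's, tail-reduce, and make monic.
Reduced Gröbner basis: {x + y**2 - 3*y + 1, y**3 + 1}.

Same reduced basis, so the two generating sets span the same ideal.

Yes, the ideals are equal.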